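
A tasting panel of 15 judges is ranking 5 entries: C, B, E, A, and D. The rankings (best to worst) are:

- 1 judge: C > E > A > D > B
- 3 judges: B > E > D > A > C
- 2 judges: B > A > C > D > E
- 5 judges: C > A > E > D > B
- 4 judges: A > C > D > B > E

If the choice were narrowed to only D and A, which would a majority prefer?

Voters preferring D to A: 3; preferring A to D: 12.
A wins the head-to-head.

A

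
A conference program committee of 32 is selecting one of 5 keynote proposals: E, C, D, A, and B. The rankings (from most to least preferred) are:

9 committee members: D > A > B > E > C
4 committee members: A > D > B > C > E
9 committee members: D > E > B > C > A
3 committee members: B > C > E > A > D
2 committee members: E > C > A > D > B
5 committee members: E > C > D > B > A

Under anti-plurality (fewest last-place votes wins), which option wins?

Last-place votes: E 4, C 9, D 3, A 14, B 2.
B is ranked last by the fewest voters, so B wins.

B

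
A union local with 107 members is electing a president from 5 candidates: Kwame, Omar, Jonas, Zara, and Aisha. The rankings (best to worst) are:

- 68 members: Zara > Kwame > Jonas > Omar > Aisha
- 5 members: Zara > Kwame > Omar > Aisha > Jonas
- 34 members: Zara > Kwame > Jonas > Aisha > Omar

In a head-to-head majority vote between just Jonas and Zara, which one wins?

Zara

Voters preferring Jonas to Zara: 0; preferring Zara to Jonas: 107.
Zara wins the head-to-head.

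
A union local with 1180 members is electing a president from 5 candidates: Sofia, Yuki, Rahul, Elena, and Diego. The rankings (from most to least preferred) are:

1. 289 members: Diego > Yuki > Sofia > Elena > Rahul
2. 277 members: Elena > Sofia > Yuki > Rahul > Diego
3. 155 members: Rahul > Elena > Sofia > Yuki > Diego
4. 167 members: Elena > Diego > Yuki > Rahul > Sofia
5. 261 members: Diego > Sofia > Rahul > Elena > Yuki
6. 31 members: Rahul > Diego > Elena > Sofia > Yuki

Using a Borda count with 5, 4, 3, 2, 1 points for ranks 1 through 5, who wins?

Sofia: 289·3 + 277·4 + 155·3 + 167·1 + 261·4 + 31·2 = 3713
Yuki: 289·4 + 277·3 + 155·2 + 167·3 + 261·1 + 31·1 = 3090
Rahul: 289·1 + 277·2 + 155·5 + 167·2 + 261·3 + 31·5 = 2890
Elena: 289·2 + 277·5 + 155·4 + 167·5 + 261·2 + 31·3 = 4033
Diego: 289·5 + 277·1 + 155·1 + 167·4 + 261·5 + 31·4 = 3974
Elena has the highest Borda score (4033).

Elena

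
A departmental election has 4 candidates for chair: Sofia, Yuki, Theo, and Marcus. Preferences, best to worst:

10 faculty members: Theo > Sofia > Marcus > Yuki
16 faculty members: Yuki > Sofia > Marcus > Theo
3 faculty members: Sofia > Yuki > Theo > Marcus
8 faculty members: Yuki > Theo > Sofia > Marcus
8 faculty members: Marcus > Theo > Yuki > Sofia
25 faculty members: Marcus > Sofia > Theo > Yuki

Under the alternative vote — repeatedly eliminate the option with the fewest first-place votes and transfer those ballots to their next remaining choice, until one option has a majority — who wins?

Marcus

Round 1: Sofia 3, Yuki 24, Theo 10, Marcus 33. Eliminate Sofia.
Round 2: Yuki 27, Theo 10, Marcus 33. Eliminate Theo.
Round 3: Yuki 27, Marcus 43. Marcus has a majority.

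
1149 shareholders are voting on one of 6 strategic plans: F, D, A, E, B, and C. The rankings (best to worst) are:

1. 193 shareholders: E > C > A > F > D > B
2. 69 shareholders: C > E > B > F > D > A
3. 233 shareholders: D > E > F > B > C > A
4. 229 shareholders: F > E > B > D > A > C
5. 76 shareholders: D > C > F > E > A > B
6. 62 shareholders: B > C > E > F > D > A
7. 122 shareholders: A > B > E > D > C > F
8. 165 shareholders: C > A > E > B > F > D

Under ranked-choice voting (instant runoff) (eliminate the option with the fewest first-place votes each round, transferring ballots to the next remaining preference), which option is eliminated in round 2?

Round 1: F 229, D 309, A 122, E 193, B 62, C 234. Eliminate B.
Round 2: F 229, D 309, A 122, E 193, C 296. Eliminate A.

A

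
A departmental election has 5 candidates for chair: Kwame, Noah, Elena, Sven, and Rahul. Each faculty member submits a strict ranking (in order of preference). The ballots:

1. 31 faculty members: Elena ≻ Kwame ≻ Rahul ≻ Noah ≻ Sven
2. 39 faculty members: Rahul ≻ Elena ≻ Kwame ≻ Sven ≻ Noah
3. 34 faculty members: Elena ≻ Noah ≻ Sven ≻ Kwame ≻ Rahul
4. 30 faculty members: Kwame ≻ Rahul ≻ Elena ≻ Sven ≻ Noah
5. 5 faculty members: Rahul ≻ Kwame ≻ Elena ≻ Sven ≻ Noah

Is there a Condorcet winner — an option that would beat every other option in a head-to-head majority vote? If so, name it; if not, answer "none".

Checking pairwise contests:
Elena beats Kwame 104–35.
Kwame beats Noah 105–34.
Rahul beats Elena 74–65.
Kwame beats Sven 105–34.
Kwame beats Rahul 95–44.
Every option loses at least one head-to-head, so there is no Condorcet winner.

none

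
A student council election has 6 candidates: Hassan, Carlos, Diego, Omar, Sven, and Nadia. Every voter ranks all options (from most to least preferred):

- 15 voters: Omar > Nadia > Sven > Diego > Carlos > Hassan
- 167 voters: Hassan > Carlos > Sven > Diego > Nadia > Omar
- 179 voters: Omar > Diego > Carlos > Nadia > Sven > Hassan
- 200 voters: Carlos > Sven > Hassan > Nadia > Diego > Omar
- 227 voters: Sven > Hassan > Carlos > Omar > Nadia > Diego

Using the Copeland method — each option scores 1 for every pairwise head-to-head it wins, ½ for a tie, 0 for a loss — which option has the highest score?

Hassan: beats Diego, Omar, and Nadia; ties Carlos; loses to Sven → score 3.5.
Carlos: beats Diego, Omar, Sven, and Nadia; ties Hassan → score 4.5.
Diego: loses to Hassan, Carlos, Omar, Sven, and Nadia → score 0.
Omar: beats Diego and Nadia; loses to Hassan, Carlos, and Sven → score 2.
Sven: beats Hassan, Diego, Omar, and Nadia; loses to Carlos → score 4.
Nadia: beats Diego; loses to Hassan, Carlos, Omar, and Sven → score 1.
Carlos has the best pairwise record.

Carlos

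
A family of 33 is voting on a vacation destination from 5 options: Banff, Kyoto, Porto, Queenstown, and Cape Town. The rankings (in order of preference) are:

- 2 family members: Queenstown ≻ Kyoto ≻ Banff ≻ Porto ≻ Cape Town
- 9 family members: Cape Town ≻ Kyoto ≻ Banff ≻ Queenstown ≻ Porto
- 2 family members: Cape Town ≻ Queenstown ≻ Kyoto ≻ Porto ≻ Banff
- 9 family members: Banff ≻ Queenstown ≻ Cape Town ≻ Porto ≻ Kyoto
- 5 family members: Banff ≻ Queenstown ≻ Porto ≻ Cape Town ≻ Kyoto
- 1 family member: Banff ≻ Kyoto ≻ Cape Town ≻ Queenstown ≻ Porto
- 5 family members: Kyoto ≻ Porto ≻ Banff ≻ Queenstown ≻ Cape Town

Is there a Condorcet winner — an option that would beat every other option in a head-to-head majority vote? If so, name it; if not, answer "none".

Checking pairwise contests:
Kyoto beats Banff 18–15.
Queenstown beats Kyoto 18–15.
Banff beats Porto 26–7.
Banff beats Queenstown 29–4.
Banff beats Cape Town 22–11.
Every option loses at least one head-to-head, so there is no Condorcet winner.

none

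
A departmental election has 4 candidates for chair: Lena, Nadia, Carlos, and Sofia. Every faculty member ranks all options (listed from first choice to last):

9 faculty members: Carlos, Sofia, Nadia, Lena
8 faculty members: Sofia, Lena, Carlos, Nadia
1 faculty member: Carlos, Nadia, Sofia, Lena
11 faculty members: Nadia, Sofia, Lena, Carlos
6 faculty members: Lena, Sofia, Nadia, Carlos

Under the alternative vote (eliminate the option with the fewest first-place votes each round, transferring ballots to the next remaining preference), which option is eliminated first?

Lena

Round 1: Lena 6, Nadia 11, Carlos 10, Sofia 8. Eliminate Lena.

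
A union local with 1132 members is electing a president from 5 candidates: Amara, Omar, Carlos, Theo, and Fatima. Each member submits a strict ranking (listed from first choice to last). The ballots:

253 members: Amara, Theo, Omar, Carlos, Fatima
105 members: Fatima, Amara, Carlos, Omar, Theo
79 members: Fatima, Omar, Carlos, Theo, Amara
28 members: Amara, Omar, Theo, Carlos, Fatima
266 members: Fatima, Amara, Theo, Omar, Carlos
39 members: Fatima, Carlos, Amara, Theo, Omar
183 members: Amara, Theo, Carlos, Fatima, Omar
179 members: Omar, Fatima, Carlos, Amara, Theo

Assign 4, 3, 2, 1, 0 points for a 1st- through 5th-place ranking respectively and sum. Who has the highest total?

Amara: 253·4 + 105·3 + 79·0 + 28·4 + 266·3 + 39·2 + 183·4 + 179·1 = 3226
Omar: 253·2 + 105·1 + 79·3 + 28·3 + 266·1 + 39·0 + 183·0 + 179·4 = 1914
Carlos: 253·1 + 105·2 + 79·2 + 28·1 + 266·0 + 39·3 + 183·2 + 179·2 = 1490
Theo: 253·3 + 105·0 + 79·1 + 28·2 + 266·2 + 39·1 + 183·3 + 179·0 = 2014
Fatima: 253·0 + 105·4 + 79·4 + 28·0 + 266·4 + 39·4 + 183·1 + 179·3 = 2676
Amara has the highest Borda score (3226).

Amara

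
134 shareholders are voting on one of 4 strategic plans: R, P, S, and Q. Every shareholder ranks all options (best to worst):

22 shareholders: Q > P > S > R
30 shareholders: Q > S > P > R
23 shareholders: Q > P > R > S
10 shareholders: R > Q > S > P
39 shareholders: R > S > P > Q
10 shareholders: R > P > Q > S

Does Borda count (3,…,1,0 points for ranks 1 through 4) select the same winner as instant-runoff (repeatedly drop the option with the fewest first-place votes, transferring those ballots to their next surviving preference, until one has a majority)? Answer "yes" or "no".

yes

Borda — scores: R 200, P 179, S 170, Q 255. Winner: Q.
Instant-runoff — R1 R 59, P 0, S 0, Q 75 (Q winner). Winner: Q.
The two methods agree.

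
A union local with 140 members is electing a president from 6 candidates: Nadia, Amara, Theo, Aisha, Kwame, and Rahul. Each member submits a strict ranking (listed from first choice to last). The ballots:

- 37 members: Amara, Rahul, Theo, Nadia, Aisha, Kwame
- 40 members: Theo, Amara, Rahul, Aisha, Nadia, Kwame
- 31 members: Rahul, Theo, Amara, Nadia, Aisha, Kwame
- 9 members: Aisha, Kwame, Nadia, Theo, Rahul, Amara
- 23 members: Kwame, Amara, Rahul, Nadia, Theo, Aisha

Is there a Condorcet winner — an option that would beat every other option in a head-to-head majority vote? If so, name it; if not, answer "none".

none

Checking pairwise contests:
Amara beats Nadia 131–9.
Theo beats Amara 80–60.
Rahul beats Theo 91–49.
Nadia beats Aisha 91–49.
Nadia beats Kwame 108–32.
Amara beats Rahul 100–40.
Every option loses at least one head-to-head, so there is no Condorcet winner.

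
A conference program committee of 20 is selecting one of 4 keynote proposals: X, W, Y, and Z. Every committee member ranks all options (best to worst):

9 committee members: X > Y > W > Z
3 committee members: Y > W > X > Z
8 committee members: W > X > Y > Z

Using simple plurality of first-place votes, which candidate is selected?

First-place votes: X 9, W 8, Y 3, Z 0.
X has the most first-place votes.

X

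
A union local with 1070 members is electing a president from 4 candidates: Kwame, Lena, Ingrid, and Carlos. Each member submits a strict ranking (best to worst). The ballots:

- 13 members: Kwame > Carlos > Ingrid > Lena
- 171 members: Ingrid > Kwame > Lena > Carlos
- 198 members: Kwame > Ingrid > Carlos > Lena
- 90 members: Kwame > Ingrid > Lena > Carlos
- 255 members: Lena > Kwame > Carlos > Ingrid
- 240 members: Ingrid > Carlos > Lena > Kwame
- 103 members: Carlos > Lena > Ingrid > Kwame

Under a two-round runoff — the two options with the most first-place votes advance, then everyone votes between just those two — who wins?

Round 1 first-place votes: Kwame 301, Lena 255, Ingrid 411, Carlos 103.
Ingrid and Kwame advance.
Runoff: Ingrid is preferred to Kwame by 514 voters; Kwame by 556.
Kwame wins the runoff.

Kwame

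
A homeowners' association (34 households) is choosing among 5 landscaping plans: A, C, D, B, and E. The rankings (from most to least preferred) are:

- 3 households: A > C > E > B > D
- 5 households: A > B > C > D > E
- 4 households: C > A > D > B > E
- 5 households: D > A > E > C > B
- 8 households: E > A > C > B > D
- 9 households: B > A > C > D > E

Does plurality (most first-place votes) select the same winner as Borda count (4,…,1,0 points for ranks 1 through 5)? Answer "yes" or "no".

no

Plurality — first-place votes: A 8, C 4, D 5, B 9, E 8. Winner: B.
Borda — scores: A 110, C 74, D 42, B 66, E 48. Winner: A.
The two methods disagree.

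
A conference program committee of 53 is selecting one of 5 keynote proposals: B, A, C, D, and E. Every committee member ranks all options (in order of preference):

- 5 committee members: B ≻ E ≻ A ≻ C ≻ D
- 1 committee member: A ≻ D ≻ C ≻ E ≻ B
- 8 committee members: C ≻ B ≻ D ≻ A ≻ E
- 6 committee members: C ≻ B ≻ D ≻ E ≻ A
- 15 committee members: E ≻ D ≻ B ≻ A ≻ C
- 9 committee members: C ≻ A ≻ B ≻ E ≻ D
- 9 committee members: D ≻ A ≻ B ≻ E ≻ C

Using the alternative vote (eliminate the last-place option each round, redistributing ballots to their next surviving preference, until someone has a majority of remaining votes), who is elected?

E

Round 1: B 5, A 1, C 23, D 9, E 15. Eliminate A.
Round 2: B 5, C 23, D 10, E 15. Eliminate B.
Round 3: C 23, D 10, E 20. Eliminate D.
Round 4: C 24, E 29. E has a majority.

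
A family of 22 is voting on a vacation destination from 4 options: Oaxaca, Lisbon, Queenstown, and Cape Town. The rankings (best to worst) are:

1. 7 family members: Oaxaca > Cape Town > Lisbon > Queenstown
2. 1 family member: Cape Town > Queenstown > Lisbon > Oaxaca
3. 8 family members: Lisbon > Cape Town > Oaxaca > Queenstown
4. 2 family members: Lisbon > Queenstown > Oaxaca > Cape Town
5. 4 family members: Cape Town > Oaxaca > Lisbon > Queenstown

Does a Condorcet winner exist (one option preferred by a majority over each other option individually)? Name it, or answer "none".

Cape Town vs Oaxaca: 13–9 for Cape Town.
Cape Town vs Lisbon: 12–10 for Cape Town.
Cape Town vs Queenstown: 20–2 for Cape Town.
Cape Town beats every other option head-to-head.

Cape Town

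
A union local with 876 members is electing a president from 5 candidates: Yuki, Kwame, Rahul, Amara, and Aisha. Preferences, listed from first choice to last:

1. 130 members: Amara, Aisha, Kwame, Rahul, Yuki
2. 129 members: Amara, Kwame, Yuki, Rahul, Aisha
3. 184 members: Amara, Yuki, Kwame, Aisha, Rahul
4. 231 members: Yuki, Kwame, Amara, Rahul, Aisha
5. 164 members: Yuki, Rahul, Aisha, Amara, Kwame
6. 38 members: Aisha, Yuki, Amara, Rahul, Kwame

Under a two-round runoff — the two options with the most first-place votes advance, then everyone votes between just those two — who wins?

Amara

Round 1 first-place votes: Yuki 395, Kwame 0, Rahul 0, Amara 443, Aisha 38.
Amara and Yuki advance.
Runoff: Amara is preferred to Yuki by 443 voters; Yuki by 433.
Amara wins the runoff.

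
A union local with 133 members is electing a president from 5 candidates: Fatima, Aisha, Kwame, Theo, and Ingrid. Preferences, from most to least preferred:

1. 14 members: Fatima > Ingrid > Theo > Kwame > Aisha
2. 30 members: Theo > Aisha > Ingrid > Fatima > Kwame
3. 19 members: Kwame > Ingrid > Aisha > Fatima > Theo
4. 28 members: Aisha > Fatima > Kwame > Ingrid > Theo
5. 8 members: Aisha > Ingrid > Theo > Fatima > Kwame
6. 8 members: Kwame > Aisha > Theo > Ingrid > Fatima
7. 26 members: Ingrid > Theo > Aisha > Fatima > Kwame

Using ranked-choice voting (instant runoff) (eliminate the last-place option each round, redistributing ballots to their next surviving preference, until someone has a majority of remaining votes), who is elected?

Round 1: Fatima 14, Aisha 36, Kwame 27, Theo 30, Ingrid 26. Eliminate Fatima.
Round 2: Aisha 36, Kwame 27, Theo 30, Ingrid 40. Eliminate Kwame.
Round 3: Aisha 44, Theo 30, Ingrid 59. Eliminate Theo.
Round 4: Aisha 74, Ingrid 59. Aisha has a majority.

Aisha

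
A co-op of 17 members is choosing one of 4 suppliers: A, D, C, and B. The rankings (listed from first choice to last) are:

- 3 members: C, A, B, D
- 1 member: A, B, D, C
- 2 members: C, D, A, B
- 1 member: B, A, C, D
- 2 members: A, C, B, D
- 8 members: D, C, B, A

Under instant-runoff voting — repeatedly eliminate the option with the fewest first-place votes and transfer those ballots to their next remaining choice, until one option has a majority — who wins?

Round 1: A 3, D 8, C 5, B 1. Eliminate B.
Round 2: A 4, D 8, C 5. Eliminate A.
Round 3: D 9, C 8. D has a majority.

D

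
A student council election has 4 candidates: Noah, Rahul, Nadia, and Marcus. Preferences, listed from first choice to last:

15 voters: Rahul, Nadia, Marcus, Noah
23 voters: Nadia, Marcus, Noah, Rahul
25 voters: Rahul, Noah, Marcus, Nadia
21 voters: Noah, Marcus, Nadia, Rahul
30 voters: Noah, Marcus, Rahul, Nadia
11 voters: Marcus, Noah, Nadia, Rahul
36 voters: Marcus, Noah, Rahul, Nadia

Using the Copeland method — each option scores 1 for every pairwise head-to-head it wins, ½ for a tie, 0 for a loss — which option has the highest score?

Noah: beats Rahul and Nadia; loses to Marcus → score 2.
Rahul: beats Nadia; loses to Noah and Marcus → score 1.
Nadia: loses to Noah, Rahul, and Marcus → score 0.
Marcus: beats Noah, Rahul, and Nadia → score 3.
Marcus has the best pairwise record.

Marcus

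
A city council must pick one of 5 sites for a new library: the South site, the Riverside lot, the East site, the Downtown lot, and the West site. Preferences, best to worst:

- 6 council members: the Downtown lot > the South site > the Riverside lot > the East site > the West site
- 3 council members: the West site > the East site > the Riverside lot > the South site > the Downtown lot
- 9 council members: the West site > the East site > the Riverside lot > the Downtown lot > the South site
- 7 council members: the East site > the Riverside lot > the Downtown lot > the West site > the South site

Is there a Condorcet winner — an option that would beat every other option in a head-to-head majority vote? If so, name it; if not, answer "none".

the East site

the East site vs the South site: 19–6 for the East site.
the East site vs the Riverside lot: 19–6 for the East site.
the East site vs the Downtown lot: 19–6 for the East site.
the East site vs the West site: 13–12 for the East site.
the East site beats every other option head-to-head.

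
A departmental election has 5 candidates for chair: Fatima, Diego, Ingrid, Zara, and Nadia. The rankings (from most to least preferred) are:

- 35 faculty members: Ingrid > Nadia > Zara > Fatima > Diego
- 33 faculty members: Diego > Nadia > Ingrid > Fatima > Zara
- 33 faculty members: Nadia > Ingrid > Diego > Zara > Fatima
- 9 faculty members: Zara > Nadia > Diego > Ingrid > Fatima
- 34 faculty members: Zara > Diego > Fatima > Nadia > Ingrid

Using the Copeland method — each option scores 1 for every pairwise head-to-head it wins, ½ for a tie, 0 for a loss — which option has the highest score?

Nadia

Fatima: loses to Diego, Ingrid, Zara, and Nadia → score 0.
Diego: beats Fatima and Ingrid; loses to Zara and Nadia → score 2.
Ingrid: beats Fatima and Zara; loses to Diego and Nadia → score 2.
Zara: beats Fatima and Diego; loses to Ingrid and Nadia → score 2.
Nadia: beats Fatima, Diego, Ingrid, and Zara → score 4.
Nadia has the best pairwise record.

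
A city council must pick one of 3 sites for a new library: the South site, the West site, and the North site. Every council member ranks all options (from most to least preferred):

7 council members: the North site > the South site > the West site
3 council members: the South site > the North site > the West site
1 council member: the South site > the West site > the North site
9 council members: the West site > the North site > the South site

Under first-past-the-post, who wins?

First-place votes: the South site 4, the West site 9, the North site 7.
the West site has the most first-place votes.

the West site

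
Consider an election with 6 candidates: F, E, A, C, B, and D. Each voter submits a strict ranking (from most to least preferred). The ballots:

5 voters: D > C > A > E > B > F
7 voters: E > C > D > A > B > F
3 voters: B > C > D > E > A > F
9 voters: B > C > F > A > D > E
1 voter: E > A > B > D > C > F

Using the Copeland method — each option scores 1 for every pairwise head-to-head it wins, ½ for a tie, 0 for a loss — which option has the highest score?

F: loses to E, A, C, B, and D → score 0.
E: beats F and B; loses to A, C, and D → score 2.
A: beats F, E, and B; loses to C and D → score 3.
C: beats F, E, A, and D; loses to B → score 4.
B: beats F, C, and D; loses to E and A → score 3.
D: beats F, E, and A; loses to C and B → score 3.
C has the best pairwise record.

C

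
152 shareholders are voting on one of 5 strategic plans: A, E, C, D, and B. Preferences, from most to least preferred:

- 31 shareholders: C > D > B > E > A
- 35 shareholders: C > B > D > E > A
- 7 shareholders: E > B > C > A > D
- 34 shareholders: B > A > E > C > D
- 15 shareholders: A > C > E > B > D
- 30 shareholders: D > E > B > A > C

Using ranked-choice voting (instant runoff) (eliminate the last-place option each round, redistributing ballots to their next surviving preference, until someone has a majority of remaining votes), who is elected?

Round 1: A 15, E 7, C 66, D 30, B 34. Eliminate E.
Round 2: A 15, C 66, D 30, B 41. Eliminate A.
Round 3: C 81, D 30, B 41. C has a majority.

C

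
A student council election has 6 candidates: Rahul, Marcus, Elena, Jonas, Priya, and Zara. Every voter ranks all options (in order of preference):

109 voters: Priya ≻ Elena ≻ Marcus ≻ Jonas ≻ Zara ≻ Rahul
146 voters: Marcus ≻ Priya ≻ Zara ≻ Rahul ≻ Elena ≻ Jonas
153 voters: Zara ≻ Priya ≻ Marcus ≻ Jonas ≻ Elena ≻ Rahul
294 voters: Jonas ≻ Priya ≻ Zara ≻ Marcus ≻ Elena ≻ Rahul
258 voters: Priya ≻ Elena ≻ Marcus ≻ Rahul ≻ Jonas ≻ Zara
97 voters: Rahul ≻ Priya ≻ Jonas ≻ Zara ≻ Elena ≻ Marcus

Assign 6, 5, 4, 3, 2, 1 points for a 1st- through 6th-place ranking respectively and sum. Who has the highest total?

Rahul: 109·1 + 146·3 + 153·1 + 294·1 + 258·3 + 97·6 = 2350
Marcus: 109·4 + 146·6 + 153·4 + 294·3 + 258·4 + 97·1 = 3935
Elena: 109·5 + 146·2 + 153·2 + 294·2 + 258·5 + 97·2 = 3215
Jonas: 109·3 + 146·1 + 153·3 + 294·6 + 258·2 + 97·4 = 3600
Priya: 109·6 + 146·5 + 153·5 + 294·5 + 258·6 + 97·5 = 5652
Zara: 109·2 + 146·4 + 153·6 + 294·4 + 258·1 + 97·3 = 3445
Priya has the highest Borda score (5652).

Priya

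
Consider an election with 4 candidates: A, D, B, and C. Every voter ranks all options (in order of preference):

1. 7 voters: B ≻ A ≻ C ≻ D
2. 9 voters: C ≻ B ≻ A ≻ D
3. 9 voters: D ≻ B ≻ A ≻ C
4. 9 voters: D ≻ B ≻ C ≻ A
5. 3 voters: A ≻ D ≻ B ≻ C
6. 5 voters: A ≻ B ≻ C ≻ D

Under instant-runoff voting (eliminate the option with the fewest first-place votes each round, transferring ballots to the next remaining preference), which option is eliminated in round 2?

Round 1: A 8, D 18, B 7, C 9. Eliminate B.
Round 2: A 15, D 18, C 9. Eliminate C.

C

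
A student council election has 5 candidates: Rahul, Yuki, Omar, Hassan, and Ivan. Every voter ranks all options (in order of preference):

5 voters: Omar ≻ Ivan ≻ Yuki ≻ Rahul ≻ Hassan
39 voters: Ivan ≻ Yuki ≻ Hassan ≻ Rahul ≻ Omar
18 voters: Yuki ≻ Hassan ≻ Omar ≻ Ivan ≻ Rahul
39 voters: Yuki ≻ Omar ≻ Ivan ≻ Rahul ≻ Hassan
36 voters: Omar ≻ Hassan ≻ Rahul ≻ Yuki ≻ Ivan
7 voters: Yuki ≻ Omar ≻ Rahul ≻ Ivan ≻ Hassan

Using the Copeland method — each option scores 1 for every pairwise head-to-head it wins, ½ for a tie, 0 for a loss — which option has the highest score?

Rahul: loses to Yuki, Omar, Hassan, and Ivan → score 0.
Yuki: beats Rahul, Omar, Hassan, and Ivan → score 4.
Omar: beats Rahul, Hassan, and Ivan; loses to Yuki → score 3.
Hassan: beats Rahul; loses to Yuki, Omar, and Ivan → score 1.
Ivan: beats Rahul and Hassan; loses to Yuki and Omar → score 2.
Yuki has the best pairwise record.

Yuki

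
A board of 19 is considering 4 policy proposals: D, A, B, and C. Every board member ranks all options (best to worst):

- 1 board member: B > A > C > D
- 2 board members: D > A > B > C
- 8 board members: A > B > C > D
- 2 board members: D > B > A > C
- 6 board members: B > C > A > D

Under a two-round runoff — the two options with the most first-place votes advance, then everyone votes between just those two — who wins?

Round 1 first-place votes: D 4, A 8, B 7, C 0.
A and B advance.
Runoff: A is preferred to B by 10 voters; B by 9.
A wins the runoff.

A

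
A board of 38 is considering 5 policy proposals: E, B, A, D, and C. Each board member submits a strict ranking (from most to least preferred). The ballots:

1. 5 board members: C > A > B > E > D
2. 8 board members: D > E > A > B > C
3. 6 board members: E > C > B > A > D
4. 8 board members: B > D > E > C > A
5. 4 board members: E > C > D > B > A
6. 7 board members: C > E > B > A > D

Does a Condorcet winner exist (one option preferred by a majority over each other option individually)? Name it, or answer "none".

E

E vs B: 25–13 for E.
E vs A: 33–5 for E.
E vs D: 22–16 for E.
E vs C: 26–12 for E.
E beats every other option head-to-head.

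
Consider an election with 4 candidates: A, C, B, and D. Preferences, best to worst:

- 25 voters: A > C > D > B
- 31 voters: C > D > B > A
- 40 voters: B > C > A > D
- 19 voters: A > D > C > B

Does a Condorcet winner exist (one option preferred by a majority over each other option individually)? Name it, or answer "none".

C vs A: 71–44 for C.
C vs B: 75–40 for C.
C vs D: 96–19 for C.
C beats every other option head-to-head.

C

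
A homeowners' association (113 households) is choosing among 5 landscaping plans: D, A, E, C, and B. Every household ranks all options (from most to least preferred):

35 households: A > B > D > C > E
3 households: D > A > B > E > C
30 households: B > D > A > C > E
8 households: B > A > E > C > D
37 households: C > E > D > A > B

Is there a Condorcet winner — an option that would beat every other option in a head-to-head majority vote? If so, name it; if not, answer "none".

none

Checking pairwise contests:
B beats D 73–40.
D beats A 70–43.
D beats E 68–45.
D beats C 68–45.
A beats B 75–38.
Every option loses at least one head-to-head, so there is no Condorcet winner.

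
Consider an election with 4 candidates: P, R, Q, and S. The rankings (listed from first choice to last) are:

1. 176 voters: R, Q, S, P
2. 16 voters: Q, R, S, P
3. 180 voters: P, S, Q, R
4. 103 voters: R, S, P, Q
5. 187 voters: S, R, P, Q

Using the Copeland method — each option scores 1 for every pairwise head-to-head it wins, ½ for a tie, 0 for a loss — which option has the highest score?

P: beats Q; loses to R and S → score 1.
R: beats P and Q; loses to S → score 2.
Q: loses to P, R, and S → score 0.
S: beats P, R, and Q → score 3.
S has the best pairwise record.

S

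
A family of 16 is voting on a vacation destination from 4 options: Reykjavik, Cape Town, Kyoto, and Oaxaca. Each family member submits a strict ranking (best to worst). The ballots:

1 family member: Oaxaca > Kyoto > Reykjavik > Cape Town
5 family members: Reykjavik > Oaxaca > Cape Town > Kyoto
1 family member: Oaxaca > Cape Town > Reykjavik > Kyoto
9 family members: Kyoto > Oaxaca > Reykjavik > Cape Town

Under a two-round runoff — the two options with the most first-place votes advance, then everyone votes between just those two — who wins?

Round 1 first-place votes: Reykjavik 5, Cape Town 0, Kyoto 9, Oaxaca 2.
Kyoto and Reykjavik advance.
Runoff: Kyoto is preferred to Reykjavik by 10 voters; Reykjavik by 6.
Kyoto wins the runoff.

Kyoto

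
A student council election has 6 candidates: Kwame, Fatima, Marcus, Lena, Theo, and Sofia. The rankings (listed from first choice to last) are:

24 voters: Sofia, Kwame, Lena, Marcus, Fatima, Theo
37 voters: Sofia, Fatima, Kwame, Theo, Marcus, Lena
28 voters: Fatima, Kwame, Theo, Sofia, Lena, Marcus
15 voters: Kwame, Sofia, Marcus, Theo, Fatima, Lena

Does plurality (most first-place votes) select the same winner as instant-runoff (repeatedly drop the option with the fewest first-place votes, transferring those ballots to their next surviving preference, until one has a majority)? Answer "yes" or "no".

yes

Plurality — first-place votes: Kwame 15, Fatima 28, Marcus 0, Lena 0, Theo 0, Sofia 61. Winner: Sofia.
Instant-runoff — R1 Kwame 15, Fatima 28, Marcus 0, Lena 0, Theo 0, Sofia 61 (Sofia winner). Winner: Sofia.
The two methods agree.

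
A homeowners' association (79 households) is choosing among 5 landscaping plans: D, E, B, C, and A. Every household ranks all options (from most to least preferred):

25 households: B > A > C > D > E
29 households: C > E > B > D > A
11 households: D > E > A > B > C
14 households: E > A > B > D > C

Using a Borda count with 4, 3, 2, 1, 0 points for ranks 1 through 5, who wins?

D: 25·1 + 29·1 + 11·4 + 14·1 = 112
E: 25·0 + 29·3 + 11·3 + 14·4 = 176
B: 25·4 + 29·2 + 11·1 + 14·2 = 197
C: 25·2 + 29·4 + 11·0 + 14·0 = 166
A: 25·3 + 29·0 + 11·2 + 14·3 = 139
B has the highest Borda score (197).

B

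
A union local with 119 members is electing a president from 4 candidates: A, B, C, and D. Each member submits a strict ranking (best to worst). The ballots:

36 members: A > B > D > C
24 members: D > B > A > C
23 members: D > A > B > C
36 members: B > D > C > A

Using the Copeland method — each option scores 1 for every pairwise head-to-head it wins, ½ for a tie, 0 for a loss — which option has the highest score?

B

A: beats C; loses to B and D → score 1.
B: beats A, C, and D → score 3.
C: loses to A, B, and D → score 0.
D: beats A and C; loses to B → score 2.
B has the best pairwise record.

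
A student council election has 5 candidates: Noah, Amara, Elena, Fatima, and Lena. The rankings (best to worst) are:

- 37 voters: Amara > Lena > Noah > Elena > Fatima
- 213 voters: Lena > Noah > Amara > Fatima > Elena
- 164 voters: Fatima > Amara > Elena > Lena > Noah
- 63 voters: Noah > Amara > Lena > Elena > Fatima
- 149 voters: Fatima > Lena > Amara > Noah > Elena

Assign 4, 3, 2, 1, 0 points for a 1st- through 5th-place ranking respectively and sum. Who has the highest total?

Lena

Noah: 37·2 + 213·3 + 164·0 + 63·4 + 149·1 = 1114
Amara: 37·4 + 213·2 + 164·3 + 63·3 + 149·2 = 1553
Elena: 37·1 + 213·0 + 164·2 + 63·1 + 149·0 = 428
Fatima: 37·0 + 213·1 + 164·4 + 63·0 + 149·4 = 1465
Lena: 37·3 + 213·4 + 164·1 + 63·2 + 149·3 = 1700
Lena has the highest Borda score (1700).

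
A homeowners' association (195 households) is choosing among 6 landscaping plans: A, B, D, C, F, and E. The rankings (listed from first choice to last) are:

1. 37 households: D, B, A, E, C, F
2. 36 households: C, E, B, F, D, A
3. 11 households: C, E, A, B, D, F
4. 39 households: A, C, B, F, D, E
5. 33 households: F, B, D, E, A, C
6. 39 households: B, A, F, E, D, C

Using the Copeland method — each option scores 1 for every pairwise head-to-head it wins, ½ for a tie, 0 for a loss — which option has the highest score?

B

A: beats C, F, and E; loses to B and D → score 3.
B: beats A, D, C, F, and E → score 5.
D: beats A, C, and E; loses to B and F → score 3.
C: beats F; loses to A, B, D, and E → score 1.
F: beats D and E; loses to A, B, and C → score 2.
E: beats C; loses to A, B, D, and F → score 1.
B has the best pairwise record.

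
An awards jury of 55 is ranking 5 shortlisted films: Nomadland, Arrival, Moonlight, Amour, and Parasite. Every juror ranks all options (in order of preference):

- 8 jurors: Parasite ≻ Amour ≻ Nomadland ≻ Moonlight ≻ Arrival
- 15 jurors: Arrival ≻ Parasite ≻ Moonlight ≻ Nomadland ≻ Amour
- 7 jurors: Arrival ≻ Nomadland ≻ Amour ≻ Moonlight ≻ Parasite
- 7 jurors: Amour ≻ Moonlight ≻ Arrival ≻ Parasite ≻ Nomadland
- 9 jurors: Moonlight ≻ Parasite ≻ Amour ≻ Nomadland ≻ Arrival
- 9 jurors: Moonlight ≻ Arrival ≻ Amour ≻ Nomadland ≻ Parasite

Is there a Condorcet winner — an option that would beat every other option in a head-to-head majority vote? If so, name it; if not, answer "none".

Moonlight vs Nomadland: 40–15 for Moonlight.
Moonlight vs Arrival: 33–22 for Moonlight.
Moonlight vs Amour: 33–22 for Moonlight.
Moonlight vs Parasite: 32–23 for Moonlight.
Moonlight beats every other option head-to-head.

Moonlight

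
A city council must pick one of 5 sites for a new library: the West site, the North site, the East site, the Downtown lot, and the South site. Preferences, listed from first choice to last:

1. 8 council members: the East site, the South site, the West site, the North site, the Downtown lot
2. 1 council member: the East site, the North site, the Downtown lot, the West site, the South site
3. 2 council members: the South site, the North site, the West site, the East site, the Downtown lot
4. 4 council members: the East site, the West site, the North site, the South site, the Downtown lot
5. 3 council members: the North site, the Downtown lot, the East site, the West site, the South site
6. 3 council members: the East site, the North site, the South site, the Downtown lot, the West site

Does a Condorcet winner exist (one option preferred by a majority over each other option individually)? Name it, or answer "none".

the East site

the East site vs the West site: 19–2 for the East site.
the East site vs the North site: 16–5 for the East site.
the East site vs the Downtown lot: 18–3 for the East site.
the East site vs the South site: 19–2 for the East site.
the East site beats every other option head-to-head.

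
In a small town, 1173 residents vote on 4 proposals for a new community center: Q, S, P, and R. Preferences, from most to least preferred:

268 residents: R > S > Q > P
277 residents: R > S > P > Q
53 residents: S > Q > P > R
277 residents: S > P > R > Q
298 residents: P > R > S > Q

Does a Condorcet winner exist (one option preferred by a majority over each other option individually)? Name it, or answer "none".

none

Checking pairwise contests:
S beats Q 1173–0.
R beats S 843–330.
S beats P 875–298.
P beats R 628–545.
Every option loses at least one head-to-head, so there is no Condorcet winner.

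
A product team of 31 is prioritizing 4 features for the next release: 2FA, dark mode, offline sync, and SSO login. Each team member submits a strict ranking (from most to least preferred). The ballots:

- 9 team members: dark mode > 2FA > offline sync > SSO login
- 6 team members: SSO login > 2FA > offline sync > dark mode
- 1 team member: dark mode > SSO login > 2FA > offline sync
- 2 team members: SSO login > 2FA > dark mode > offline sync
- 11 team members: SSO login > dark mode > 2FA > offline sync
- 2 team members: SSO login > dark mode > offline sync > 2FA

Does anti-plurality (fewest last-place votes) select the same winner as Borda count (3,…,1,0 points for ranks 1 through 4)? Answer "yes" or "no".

Anti-plurality — last-place votes: 2FA 2, dark mode 6, offline sync 14, SSO login 9. Winner: 2FA.
Borda — scores: 2FA 46, dark mode 58, offline sync 17, SSO login 65. Winner: SSO login.
The two methods disagree.

no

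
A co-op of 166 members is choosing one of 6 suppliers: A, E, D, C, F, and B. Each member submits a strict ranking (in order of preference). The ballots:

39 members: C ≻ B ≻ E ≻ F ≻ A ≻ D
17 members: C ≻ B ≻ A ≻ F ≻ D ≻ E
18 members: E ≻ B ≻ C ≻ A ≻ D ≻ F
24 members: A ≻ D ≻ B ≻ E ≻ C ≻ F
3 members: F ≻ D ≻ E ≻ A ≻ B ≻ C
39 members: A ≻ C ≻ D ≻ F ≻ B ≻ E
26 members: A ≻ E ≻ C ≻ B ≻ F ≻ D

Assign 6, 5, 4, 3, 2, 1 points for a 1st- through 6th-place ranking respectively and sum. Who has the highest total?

A: 39·2 + 17·4 + 18·3 + 24·6 + 3·3 + 39·6 + 26·6 = 743
E: 39·4 + 17·1 + 18·6 + 24·3 + 3·4 + 39·1 + 26·5 = 534
D: 39·1 + 17·2 + 18·2 + 24·5 + 3·5 + 39·4 + 26·1 = 426
C: 39·6 + 17·6 + 18·4 + 24·2 + 3·1 + 39·5 + 26·4 = 758
F: 39·3 + 17·3 + 18·1 + 24·1 + 3·6 + 39·3 + 26·2 = 397
B: 39·5 + 17·5 + 18·5 + 24·4 + 3·2 + 39·2 + 26·3 = 628
C has the highest Borda score (758).

C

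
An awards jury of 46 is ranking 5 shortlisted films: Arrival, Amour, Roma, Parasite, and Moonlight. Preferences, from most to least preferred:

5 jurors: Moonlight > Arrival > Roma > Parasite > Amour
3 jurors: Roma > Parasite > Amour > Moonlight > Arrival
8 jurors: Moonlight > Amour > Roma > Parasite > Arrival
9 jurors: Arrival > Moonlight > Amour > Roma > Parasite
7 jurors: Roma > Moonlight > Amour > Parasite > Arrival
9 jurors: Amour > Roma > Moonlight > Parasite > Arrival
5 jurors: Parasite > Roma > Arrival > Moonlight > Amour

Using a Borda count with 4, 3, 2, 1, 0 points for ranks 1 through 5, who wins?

Arrival: 5·3 + 3·0 + 8·0 + 9·4 + 7·0 + 9·0 + 5·2 = 61
Amour: 5·0 + 3·2 + 8·3 + 9·2 + 7·2 + 9·4 + 5·0 = 98
Roma: 5·2 + 3·4 + 8·2 + 9·1 + 7·4 + 9·3 + 5·3 = 117
Parasite: 5·1 + 3·3 + 8·1 + 9·0 + 7·1 + 9·1 + 5·4 = 58
Moonlight: 5·4 + 3·1 + 8·4 + 9·3 + 7·3 + 9·2 + 5·1 = 126
Moonlight has the highest Borda score (126).

Moonlight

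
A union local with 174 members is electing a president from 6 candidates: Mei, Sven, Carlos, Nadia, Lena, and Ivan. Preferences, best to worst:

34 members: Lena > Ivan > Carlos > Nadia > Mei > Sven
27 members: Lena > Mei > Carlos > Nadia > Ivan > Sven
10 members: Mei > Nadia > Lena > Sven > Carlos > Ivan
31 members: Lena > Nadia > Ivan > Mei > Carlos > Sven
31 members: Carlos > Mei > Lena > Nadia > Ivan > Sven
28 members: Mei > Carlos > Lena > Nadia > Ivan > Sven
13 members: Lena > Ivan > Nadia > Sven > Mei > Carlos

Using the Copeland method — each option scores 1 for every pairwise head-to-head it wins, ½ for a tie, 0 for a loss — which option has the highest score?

Mei: beats Sven, Carlos, Nadia, and Ivan; loses to Lena → score 4.
Sven: loses to Mei, Carlos, Nadia, Lena, and Ivan → score 0.
Carlos: beats Sven, Nadia, and Ivan; loses to Mei and Lena → score 3.
Nadia: beats Sven and Ivan; loses to Mei, Carlos, and Lena → score 2.
Lena: beats Mei, Sven, Carlos, Nadia, and Ivan → score 5.
Ivan: beats Sven; loses to Mei, Carlos, Nadia, and Lena → score 1.
Lena has the best pairwise record.

Lena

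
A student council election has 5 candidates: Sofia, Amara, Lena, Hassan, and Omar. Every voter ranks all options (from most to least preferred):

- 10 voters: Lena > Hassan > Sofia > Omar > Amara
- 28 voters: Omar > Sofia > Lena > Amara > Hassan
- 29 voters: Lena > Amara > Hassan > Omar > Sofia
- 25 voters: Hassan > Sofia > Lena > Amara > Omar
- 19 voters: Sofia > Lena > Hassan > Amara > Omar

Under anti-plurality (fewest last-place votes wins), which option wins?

Lena

Last-place votes: Sofia 29, Amara 10, Lena 0, Hassan 28, Omar 44.
Lena is ranked last by the fewest voters, so Lena wins.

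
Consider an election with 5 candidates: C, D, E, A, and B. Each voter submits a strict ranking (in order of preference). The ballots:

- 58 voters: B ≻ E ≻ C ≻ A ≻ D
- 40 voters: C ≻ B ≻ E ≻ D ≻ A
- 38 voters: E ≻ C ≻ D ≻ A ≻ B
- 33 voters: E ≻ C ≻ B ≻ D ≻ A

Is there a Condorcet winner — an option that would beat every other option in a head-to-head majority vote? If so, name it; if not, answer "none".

none

Checking pairwise contests:
E beats C 129–40.
C beats D 169–0.
B beats E 98–71.
C beats A 169–0.
C beats B 111–58.
Every option loses at least one head-to-head, so there is no Condorcet winner.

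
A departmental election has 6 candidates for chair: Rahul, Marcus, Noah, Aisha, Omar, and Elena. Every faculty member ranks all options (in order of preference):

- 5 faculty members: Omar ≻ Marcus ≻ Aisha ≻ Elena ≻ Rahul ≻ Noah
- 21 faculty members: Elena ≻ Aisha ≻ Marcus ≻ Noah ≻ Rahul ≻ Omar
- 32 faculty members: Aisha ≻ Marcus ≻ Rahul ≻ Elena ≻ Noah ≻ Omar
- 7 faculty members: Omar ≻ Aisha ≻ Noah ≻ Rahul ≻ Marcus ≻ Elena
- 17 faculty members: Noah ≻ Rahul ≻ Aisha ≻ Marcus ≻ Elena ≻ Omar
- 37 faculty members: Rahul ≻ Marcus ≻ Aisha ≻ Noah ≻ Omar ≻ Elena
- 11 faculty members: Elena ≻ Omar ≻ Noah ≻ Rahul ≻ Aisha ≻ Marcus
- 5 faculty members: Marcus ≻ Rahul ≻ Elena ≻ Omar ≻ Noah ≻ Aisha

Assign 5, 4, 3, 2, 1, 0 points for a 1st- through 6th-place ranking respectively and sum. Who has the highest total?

Rahul: 5·1 + 21·1 + 32·3 + 7·2 + 17·4 + 37·5 + 11·2 + 5·4 = 431
Marcus: 5·4 + 21·3 + 32·4 + 7·1 + 17·2 + 37·4 + 11·0 + 5·5 = 425
Noah: 5·0 + 21·2 + 32·1 + 7·3 + 17·5 + 37·2 + 11·3 + 5·1 = 292
Aisha: 5·3 + 21·4 + 32·5 + 7·4 + 17·3 + 37·3 + 11·1 + 5·0 = 460
Omar: 5·5 + 21·0 + 32·0 + 7·5 + 17·0 + 37·1 + 11·4 + 5·2 = 151
Elena: 5·2 + 21·5 + 32·2 + 7·0 + 17·1 + 37·0 + 11·5 + 5·3 = 266
Aisha has the highest Borda score (460).

Aisha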